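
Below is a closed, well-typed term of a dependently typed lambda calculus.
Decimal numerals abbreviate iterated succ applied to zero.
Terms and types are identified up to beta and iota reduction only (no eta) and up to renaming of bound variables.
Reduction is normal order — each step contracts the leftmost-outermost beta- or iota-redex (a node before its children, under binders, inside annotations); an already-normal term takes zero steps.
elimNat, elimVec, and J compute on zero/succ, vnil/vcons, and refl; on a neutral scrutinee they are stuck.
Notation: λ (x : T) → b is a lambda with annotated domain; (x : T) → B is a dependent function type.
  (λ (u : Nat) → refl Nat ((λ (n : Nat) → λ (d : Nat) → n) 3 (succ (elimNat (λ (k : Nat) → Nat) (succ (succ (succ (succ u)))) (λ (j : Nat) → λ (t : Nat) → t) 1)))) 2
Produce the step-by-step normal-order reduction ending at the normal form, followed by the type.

normal-order reduction sequence:
  (λ (u : Nat) → refl Nat ((λ (n : Nat) → λ (d : Nat) → n) 3 (succ (elimNat (λ (k : Nat) → Nat) (succ (succ (succ (succ u)))) (λ (j : Nat) → λ (t : Nat) → t) 1)))) 2
  ~> refl Nat ((λ (u : Nat) → λ (n : Nat) → u) 3 (succ (elimNat (λ (d : Nat) → Nat) 6 (λ (k : Nat) → λ (j : Nat) → j) 1)))
  ~> refl Nat ((λ (u : Nat) → 3) (succ (elimNat (λ (n : Nat) → Nat) 6 (λ (d : Nat) → λ (k : Nat) → k) 1)))
  ~> refl Nat 3
type:
  Eq Nat 3 3


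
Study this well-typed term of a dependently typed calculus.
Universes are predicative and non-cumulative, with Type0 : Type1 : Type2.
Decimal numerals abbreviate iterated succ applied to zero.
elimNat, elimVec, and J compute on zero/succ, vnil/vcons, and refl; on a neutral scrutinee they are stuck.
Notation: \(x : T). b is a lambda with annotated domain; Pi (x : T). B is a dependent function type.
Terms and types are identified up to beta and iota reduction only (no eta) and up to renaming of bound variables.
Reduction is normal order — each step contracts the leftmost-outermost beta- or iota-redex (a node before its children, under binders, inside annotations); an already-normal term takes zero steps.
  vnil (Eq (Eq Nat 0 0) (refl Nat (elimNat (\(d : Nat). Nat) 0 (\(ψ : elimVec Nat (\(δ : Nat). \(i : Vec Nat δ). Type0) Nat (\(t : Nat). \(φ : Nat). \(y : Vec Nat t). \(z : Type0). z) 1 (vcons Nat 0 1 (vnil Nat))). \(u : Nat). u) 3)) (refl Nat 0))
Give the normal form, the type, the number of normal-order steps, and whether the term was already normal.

normal form:
  vnil (Eq (Eq Nat 0 0) (refl Nat 0) (refl Nat 0))
inferred type:
  Vec (Eq (Eq Nat 0 0) (refl Nat 0) (refl Nat 0)) 0
steps to reach normal form (normal order): 10
term was already normal: no
first redex: an elimNat iota-redex


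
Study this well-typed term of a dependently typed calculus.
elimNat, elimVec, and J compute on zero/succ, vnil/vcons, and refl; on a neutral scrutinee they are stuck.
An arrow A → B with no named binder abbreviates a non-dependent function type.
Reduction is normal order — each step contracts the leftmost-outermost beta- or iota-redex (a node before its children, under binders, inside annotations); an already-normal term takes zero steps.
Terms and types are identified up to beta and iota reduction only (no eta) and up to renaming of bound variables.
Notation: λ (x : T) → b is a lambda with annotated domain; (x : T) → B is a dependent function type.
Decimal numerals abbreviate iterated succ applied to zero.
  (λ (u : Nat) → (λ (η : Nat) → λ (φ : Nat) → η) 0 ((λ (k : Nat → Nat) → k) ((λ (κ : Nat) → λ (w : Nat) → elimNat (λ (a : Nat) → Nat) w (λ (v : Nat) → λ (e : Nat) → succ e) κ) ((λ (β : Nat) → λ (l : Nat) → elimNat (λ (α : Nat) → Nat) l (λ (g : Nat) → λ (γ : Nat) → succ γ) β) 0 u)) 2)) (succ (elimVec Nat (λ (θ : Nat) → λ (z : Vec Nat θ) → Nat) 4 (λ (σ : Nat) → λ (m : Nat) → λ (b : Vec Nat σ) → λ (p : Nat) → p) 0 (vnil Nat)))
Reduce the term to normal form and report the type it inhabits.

normal form:
  0
inferred type:
  Nat


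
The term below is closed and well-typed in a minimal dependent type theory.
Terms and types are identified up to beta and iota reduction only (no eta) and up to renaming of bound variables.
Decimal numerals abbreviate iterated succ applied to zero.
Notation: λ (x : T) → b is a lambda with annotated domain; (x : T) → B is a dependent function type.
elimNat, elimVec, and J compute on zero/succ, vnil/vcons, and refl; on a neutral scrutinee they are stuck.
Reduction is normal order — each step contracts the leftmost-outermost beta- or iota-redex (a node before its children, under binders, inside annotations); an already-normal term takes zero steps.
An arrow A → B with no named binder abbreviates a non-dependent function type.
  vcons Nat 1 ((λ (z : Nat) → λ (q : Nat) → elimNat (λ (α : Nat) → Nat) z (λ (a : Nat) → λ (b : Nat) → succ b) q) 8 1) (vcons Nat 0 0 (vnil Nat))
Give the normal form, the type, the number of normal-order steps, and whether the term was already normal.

reduced normal form:
  vcons Nat 1 9 (vcons Nat 0 0 (vnil Nat))
the term's type:
  Vec Nat 2
steps to reach normal form (normal order): 6
term was already normal: no
first contracted redex: a beta-redex


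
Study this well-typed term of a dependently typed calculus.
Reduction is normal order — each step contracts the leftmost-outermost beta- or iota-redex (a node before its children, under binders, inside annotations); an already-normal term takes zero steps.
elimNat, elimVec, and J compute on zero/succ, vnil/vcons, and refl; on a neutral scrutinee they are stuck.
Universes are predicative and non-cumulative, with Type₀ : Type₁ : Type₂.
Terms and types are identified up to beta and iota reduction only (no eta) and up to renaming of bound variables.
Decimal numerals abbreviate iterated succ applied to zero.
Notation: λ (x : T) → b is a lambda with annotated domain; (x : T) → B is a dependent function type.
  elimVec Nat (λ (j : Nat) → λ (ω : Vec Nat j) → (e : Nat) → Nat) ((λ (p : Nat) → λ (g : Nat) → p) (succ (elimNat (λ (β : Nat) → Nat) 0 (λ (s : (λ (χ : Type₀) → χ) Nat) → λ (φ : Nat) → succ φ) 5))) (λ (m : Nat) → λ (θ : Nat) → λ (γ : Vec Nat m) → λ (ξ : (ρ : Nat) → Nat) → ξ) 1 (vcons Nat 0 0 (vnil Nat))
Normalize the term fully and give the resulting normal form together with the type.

resulting normal form:
  λ (j : Nat) → 6
type:
  (j : Nat) → Nat
observation: the term reaches its normal form after 23 normal-order steps.


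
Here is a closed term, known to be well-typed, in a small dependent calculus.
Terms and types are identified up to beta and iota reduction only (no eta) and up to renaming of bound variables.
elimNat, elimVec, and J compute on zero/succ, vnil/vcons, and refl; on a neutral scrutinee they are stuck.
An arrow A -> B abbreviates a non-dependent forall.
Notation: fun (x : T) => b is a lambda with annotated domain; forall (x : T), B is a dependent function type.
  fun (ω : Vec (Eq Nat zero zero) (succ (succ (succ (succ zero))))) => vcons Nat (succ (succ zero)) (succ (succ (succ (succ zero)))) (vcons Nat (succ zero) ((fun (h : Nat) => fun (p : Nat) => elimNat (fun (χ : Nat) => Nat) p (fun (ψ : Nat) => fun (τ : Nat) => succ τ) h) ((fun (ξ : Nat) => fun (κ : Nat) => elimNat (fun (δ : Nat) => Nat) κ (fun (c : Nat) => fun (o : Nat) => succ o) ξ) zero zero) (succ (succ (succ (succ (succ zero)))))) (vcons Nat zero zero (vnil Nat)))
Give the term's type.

inferred type:
  Vec (Eq Nat zero zero) (succ (succ (succ (succ zero)))) -> Vec Nat (succ (succ (succ zero)))


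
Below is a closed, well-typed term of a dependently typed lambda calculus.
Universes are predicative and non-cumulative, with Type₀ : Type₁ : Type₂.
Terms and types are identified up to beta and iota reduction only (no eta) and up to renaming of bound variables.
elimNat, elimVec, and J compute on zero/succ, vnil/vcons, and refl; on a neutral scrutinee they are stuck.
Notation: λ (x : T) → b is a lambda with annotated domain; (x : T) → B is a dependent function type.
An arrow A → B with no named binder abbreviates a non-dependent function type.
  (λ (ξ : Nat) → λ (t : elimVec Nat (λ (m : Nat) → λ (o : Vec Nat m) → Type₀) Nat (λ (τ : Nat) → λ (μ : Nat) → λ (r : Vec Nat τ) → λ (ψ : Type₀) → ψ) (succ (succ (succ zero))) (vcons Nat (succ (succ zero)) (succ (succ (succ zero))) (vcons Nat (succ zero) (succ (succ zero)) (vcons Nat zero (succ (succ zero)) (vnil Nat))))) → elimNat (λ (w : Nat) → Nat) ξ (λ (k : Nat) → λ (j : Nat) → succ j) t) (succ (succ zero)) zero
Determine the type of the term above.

the term's type:
  Nat


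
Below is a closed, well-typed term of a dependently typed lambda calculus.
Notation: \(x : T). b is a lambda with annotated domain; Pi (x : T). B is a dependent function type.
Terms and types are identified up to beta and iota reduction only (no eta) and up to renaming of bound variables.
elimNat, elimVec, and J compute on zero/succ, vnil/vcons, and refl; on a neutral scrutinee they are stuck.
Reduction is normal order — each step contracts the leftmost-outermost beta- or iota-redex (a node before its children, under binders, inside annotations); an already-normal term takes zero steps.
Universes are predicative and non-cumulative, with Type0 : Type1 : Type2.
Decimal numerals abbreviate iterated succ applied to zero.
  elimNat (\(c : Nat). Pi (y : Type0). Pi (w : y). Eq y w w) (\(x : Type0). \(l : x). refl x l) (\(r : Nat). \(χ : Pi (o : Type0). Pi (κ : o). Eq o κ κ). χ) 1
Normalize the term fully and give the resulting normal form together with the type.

reduced normal form:
  \(c : Type0). \(y : c). refl c y
the term's type:
  Pi (c : Type0). Pi (y : c). Eq c y y


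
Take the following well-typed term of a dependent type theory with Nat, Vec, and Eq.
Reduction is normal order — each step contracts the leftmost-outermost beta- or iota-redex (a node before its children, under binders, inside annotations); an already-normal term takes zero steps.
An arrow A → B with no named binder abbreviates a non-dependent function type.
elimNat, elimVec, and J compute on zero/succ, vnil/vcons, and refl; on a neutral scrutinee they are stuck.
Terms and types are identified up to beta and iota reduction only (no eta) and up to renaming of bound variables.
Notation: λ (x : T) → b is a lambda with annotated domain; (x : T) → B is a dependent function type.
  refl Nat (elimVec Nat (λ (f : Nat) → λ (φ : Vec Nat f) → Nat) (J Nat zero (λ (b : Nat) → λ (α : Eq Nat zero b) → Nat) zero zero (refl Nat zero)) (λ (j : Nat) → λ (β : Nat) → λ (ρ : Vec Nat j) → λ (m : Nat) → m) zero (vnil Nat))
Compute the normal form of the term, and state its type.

normal form:
  refl Nat zero
the term's type:
  Eq Nat zero zero
observation: the leftmost-outermost redex is an elimVec iota-redex, and normalization takes 2 steps.


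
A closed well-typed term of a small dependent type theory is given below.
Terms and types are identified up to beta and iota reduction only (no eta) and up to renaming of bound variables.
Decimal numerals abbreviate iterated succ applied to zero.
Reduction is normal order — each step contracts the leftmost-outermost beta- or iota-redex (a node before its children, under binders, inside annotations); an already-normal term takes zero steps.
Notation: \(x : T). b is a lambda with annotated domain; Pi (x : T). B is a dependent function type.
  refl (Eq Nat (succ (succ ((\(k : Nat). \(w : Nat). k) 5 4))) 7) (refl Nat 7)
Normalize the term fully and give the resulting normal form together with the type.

normal form:
  refl (Eq Nat 7 7) (refl Nat 7)
type:
  Eq (Eq Nat 7 7) (refl Nat 7) (refl Nat 7)
observation: reduction starts at a beta-redex, and 2 normal-order steps reach the normal form.


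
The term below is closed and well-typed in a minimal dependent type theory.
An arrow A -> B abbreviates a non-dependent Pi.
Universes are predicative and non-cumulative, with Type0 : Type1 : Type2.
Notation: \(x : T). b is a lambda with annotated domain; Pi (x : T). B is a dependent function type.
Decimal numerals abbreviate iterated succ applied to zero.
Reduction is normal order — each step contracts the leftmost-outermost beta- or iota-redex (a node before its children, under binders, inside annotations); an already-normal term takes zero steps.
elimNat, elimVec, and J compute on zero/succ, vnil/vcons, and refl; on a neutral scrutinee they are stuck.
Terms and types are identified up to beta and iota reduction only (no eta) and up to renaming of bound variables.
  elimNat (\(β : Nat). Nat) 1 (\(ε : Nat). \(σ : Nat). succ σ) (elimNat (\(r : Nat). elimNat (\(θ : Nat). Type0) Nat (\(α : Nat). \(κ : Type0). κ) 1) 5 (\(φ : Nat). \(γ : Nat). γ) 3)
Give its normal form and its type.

normal form:
  6
type:
  Nat


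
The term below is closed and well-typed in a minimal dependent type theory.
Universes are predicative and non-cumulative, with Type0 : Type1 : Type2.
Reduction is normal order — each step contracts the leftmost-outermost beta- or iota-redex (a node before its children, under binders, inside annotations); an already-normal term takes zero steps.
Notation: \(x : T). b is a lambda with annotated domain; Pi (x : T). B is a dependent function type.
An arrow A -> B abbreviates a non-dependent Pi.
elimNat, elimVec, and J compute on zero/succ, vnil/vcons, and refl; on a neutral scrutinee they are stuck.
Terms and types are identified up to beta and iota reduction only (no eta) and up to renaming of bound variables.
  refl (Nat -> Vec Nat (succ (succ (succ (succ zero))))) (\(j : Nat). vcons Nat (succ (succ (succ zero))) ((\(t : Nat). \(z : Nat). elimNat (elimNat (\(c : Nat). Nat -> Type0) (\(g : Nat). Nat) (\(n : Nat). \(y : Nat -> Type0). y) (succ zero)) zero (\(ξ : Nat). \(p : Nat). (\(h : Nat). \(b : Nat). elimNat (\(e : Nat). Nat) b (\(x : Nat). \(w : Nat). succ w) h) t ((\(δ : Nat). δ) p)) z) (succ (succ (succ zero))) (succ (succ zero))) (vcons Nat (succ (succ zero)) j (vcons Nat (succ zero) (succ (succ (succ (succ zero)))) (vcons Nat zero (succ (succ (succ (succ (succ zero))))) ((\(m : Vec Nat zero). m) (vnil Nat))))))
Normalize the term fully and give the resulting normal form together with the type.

normal form:
  refl (Nat -> Vec Nat (succ (succ (succ (succ zero))))) (\(j : Nat). vcons Nat (succ (succ (succ zero))) (succ (succ (succ (succ (succ (succ zero)))))) (vcons Nat (succ (succ zero)) j (vcons Nat (succ zero) (succ (succ (succ (succ zero)))) (vcons Nat zero (succ (succ (succ (succ (succ zero))))) (vnil Nat)))))
inferred type:
  Eq (Nat -> Vec Nat (succ (succ (succ (succ zero))))) (\(j : Nat). vcons Nat (succ (succ (succ zero))) (succ (succ (succ (succ (succ (succ zero)))))) (vcons Nat (succ (succ zero)) j (vcons Nat (succ zero) (succ (succ (succ (succ zero)))) (vcons Nat zero (succ (succ (succ (succ (succ zero))))) (vnil Nat))))) (\(t : Nat). vcons Nat (succ (succ (succ zero))) (succ (succ (succ (succ (succ (succ zero)))))) (vcons Nat (succ (succ zero)) t (vcons Nat (succ zero) (succ (succ (succ (succ zero)))) (vcons Nat zero (succ (succ (succ (succ (succ zero))))) (vnil Nat)))))
observation: 36 normal-order steps separate the term from its normal form.


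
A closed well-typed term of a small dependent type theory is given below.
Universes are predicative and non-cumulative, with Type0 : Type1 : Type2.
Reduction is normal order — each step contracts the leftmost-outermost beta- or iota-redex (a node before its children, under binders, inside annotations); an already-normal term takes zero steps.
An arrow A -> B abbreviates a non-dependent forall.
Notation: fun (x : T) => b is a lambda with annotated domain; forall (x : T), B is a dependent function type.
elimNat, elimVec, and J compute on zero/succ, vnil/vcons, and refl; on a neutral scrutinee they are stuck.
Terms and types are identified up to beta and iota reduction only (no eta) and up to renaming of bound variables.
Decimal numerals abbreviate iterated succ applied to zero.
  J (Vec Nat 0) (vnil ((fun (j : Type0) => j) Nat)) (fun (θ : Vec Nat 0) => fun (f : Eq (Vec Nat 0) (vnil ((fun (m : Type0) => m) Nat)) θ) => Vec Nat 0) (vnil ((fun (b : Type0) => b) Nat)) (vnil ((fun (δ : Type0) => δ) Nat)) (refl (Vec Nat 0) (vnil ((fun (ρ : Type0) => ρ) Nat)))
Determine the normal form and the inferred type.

normal form:
  vnil Nat
type:
  Vec Nat 0
observation: 2 normal-order steps separate the term from its normal form.


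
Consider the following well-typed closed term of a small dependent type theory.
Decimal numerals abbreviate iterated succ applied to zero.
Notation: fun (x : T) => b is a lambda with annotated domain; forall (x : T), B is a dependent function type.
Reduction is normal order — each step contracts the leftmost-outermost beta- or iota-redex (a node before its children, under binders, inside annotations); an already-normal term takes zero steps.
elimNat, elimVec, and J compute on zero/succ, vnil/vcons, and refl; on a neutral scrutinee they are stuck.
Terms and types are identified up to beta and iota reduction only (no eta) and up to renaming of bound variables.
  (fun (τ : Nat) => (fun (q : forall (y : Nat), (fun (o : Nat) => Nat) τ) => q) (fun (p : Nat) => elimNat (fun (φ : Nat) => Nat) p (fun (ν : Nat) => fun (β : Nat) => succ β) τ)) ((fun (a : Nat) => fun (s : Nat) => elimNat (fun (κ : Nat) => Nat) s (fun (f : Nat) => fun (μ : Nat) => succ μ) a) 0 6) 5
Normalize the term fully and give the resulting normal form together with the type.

reduced normal form:
  11
type:
  Nat


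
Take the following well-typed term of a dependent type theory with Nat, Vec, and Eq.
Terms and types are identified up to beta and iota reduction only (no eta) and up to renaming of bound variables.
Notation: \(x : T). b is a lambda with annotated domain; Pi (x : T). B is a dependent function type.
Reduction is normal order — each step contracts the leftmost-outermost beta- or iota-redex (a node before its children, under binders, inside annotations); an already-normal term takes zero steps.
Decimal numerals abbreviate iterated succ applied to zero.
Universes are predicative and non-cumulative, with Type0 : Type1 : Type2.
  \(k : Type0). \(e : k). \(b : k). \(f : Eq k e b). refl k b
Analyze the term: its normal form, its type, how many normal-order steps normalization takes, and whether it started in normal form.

resulting normal form:
  \(k : Type0). \(e : k). \(b : k). \(f : Eq k e b). refl k b
type:
  Pi (k : Type0). Pi (e : k). Pi (b : k). Pi (f : Eq k e b). Eq k b b
normal-order step count: 0
term was already normal: yes


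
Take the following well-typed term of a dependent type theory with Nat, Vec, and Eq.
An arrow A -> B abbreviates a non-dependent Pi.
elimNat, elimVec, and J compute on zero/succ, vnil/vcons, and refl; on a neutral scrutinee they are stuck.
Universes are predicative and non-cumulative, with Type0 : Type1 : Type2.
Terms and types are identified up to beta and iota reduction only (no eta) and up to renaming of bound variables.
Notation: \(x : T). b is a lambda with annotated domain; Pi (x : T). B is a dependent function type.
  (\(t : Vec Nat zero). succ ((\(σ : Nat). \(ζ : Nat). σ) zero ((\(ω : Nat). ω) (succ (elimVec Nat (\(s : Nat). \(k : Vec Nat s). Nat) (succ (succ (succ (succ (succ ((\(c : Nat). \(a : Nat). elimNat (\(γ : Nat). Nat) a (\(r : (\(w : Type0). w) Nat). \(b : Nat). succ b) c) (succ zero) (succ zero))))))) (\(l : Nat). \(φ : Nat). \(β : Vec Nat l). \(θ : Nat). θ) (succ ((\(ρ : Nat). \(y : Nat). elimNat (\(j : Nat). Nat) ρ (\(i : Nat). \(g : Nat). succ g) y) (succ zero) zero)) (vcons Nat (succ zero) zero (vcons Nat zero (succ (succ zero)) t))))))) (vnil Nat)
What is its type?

inferred type:
  Nat


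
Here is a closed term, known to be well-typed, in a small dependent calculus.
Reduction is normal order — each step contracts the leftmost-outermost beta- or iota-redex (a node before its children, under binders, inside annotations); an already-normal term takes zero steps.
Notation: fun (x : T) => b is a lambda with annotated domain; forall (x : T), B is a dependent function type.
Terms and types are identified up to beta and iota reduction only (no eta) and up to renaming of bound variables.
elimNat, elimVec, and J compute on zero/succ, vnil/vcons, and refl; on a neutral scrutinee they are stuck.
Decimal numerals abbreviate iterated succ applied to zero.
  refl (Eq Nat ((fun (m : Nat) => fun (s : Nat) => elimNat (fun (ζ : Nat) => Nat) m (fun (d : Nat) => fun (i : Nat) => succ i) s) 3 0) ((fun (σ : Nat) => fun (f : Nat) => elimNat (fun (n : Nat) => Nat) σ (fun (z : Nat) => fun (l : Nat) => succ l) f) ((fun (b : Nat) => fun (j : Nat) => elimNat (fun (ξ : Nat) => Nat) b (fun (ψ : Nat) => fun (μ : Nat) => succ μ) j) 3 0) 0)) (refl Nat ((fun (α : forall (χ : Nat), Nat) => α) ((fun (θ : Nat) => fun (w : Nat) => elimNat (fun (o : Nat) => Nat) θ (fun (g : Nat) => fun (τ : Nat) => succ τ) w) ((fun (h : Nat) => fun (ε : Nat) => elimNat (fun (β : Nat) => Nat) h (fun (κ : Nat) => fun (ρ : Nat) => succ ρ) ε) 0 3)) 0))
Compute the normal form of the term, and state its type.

normal form:
  refl (Eq Nat 3 3) (refl Nat 3)
inferred type:
  Eq (Eq Nat 3 3) (refl Nat 3) (refl Nat 3)


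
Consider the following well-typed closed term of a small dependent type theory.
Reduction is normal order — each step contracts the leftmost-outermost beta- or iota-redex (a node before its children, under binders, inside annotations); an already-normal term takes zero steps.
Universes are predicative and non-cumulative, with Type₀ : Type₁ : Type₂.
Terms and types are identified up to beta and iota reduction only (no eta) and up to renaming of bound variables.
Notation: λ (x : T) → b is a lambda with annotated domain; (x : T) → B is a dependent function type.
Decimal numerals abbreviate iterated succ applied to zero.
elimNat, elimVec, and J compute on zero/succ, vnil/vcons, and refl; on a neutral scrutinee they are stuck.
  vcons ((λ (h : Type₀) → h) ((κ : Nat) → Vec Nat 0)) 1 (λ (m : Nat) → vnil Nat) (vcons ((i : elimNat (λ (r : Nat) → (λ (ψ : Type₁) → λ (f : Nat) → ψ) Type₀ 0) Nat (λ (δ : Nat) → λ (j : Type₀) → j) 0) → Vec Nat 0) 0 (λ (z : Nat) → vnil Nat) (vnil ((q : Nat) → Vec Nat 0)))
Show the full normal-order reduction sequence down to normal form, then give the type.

normal-order reduction sequence:
  vcons ((λ (h : Type₀) → h) ((κ : Nat) → Vec Nat 0)) 1 (λ (m : Nat) → vnil Nat) (vcons ((i : elimNat (λ (r : Nat) → (λ (ψ : Type₁) → λ (f : Nat) → ψ) Type₀ 0) Nat (λ (δ : Nat) → λ (j : Type₀) → j) 0) → Vec Nat 0) 0 (λ (z : Nat) → vnil Nat) (vnil ((q : Nat) → Vec Nat 0)))
  ~> vcons ((h : Nat) → Vec Nat 0) 1 (λ (κ : Nat) → vnil Nat) (vcons ((m : elimNat (λ (i : Nat) → (λ (r : Type₁) → λ (ψ : Nat) → r) Type₀ 0) Nat (λ (f : Nat) → λ (δ : Type₀) → δ) 0) → Vec Nat 0) 0 (λ (j : Nat) → vnil Nat) (vnil ((z : Nat) → Vec Nat 0)))
  ~> vcons ((h : Nat) → Vec Nat 0) 1 (λ (κ : Nat) → vnil Nat) (vcons ((m : Nat) → Vec Nat 0) 0 (λ (i : Nat) → vnil Nat) (vnil ((r : Nat) → Vec Nat 0)))
type:
  Vec ((h : Nat) → Vec Nat 0) 2


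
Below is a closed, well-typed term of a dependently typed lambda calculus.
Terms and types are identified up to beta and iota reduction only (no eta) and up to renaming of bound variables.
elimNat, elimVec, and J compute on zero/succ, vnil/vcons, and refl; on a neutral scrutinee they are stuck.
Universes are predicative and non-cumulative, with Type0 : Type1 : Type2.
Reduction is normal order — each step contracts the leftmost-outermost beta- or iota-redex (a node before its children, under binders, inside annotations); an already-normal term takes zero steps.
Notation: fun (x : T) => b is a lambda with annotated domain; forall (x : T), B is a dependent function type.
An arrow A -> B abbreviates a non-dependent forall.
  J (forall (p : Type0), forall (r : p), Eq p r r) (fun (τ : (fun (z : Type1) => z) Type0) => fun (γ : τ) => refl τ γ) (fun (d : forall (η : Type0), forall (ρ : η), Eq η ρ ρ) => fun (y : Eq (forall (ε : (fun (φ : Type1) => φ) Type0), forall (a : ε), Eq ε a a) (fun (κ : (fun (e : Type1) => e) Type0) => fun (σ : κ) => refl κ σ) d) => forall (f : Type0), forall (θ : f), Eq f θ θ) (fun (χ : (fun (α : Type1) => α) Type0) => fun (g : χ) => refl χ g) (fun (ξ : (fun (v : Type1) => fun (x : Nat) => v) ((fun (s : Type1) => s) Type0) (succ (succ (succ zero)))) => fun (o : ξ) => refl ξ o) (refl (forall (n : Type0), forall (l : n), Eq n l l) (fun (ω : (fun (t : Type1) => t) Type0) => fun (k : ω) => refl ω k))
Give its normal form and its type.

reduced normal form:
  fun (p : Type0) => fun (r : p) => refl p r
type:
  forall (p : Type0), forall (r : p), Eq p r r
observation: contracting a J iota-redex first, the term normalizes in 2 steps.


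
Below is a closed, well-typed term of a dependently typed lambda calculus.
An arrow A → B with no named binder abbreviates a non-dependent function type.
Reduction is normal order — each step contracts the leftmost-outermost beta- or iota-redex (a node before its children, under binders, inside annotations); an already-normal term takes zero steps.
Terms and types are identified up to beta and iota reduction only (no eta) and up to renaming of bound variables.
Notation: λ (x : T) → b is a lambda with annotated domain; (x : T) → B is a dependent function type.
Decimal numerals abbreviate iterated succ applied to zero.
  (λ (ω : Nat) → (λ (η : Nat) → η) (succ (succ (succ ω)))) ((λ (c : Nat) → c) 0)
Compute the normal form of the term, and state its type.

reduced normal form:
  3
inferred type:
  Nat
observation: the leftmost-outermost redex is a beta-redex, and normalization takes 3 steps.


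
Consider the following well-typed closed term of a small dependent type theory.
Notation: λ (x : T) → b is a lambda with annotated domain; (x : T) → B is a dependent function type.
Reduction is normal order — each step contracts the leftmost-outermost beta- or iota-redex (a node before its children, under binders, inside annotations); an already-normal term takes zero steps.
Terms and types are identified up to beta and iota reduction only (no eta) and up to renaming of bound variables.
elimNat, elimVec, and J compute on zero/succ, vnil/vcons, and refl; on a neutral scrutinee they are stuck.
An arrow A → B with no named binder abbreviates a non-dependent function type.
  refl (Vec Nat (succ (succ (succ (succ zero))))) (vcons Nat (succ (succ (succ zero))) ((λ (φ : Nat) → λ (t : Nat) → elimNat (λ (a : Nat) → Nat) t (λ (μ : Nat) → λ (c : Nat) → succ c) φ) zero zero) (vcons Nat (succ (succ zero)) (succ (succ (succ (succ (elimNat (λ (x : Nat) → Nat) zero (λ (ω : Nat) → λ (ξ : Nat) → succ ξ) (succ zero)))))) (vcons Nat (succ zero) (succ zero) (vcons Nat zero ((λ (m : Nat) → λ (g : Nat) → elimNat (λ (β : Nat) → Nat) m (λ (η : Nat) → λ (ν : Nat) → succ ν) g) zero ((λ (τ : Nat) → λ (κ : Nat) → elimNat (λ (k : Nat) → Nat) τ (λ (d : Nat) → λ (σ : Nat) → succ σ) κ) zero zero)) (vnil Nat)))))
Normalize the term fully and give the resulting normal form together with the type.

normal form:
  refl (Vec Nat (succ (succ (succ (succ zero))))) (vcons Nat (succ (succ (succ zero))) zero (vcons Nat (succ (succ zero)) (succ (succ (succ (succ (succ zero))))) (vcons Nat (succ zero) (succ zero) (vcons Nat zero zero (vnil Nat)))))
type:
  Eq (Vec Nat (succ (succ (succ (succ zero))))) (vcons Nat (succ (succ (succ zero))) zero (vcons Nat (succ (succ zero)) (succ (succ (succ (succ (succ zero))))) (vcons Nat (succ zero) (succ zero) (vcons Nat zero zero (vnil Nat))))) (vcons Nat (succ (succ (succ zero))) zero (vcons Nat (succ (succ zero)) (succ (succ (succ (succ (succ zero))))) (vcons Nat (succ zero) (succ zero) (vcons Nat zero zero (vnil Nat)))))
observation: 13 normal-order steps separate the term from its normal form.


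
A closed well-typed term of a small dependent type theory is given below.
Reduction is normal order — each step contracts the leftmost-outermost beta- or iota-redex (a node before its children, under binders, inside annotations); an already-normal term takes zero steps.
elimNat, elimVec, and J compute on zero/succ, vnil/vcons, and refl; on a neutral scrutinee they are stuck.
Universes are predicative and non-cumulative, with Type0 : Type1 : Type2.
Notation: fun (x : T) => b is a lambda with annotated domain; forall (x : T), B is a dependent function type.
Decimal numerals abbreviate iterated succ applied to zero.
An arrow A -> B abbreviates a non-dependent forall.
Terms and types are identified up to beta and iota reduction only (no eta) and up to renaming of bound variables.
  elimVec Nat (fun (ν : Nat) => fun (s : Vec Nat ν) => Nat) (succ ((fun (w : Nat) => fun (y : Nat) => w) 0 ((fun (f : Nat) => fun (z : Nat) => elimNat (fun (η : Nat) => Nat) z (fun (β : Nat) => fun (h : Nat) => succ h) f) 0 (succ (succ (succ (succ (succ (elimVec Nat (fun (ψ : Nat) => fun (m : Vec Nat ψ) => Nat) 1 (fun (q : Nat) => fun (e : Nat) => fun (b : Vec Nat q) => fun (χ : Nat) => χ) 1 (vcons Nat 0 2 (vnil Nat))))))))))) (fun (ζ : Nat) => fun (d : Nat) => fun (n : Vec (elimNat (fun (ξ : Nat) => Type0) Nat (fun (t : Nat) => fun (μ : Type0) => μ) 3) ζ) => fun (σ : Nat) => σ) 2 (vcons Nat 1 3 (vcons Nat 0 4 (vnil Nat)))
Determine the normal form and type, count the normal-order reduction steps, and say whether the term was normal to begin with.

normal form:
  1
type:
  Nat
normal-order step count: 13
term was already normal: no
first contracted redex: an elimVec iota-redex


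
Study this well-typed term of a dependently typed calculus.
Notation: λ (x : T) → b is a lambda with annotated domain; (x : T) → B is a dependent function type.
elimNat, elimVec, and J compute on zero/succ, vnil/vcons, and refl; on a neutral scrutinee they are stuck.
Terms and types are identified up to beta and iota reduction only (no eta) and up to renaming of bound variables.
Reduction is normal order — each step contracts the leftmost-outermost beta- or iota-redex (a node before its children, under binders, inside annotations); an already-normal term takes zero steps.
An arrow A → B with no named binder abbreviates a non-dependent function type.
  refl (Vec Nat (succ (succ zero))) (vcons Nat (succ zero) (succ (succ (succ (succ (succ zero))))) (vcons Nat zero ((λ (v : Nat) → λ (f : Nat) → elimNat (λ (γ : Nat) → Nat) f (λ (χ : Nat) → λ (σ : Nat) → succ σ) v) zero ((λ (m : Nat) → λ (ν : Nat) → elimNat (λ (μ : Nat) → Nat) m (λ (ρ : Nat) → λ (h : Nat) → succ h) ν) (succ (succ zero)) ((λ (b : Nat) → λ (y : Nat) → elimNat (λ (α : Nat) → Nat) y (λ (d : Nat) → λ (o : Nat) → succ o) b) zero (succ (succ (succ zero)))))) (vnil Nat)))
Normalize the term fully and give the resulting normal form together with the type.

reduced normal form:
  refl (Vec Nat (succ (succ zero))) (vcons Nat (succ zero) (succ (succ (succ (succ (succ zero))))) (vcons Nat zero (succ (succ (succ (succ (succ zero))))) (vnil Nat)))
inferred type:
  Eq (Vec Nat (succ (succ zero))) (vcons Nat (succ zero) (succ (succ (succ (succ (succ zero))))) (vcons Nat zero (succ (succ (succ (succ (succ zero))))) (vnil Nat))) (vcons Nat (succ zero) (succ (succ (succ (succ (succ zero))))) (vcons Nat zero (succ (succ (succ (succ (succ zero))))) (vnil Nat)))


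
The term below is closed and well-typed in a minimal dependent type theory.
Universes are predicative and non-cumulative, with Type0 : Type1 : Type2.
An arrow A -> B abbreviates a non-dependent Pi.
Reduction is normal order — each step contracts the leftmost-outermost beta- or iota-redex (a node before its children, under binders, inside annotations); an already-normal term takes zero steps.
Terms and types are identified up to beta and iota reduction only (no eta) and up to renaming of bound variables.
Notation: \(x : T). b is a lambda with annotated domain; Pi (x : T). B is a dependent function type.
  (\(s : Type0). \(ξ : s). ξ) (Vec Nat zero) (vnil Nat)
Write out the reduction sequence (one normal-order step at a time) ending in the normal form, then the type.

reduction (normal order):
  (\(s : Type0). \(ξ : s). ξ) (Vec Nat zero) (vnil Nat)
  ~> (\(s : Vec Nat zero). s) (vnil Nat)
  ~> vnil Nat
type:
  Vec Nat zero


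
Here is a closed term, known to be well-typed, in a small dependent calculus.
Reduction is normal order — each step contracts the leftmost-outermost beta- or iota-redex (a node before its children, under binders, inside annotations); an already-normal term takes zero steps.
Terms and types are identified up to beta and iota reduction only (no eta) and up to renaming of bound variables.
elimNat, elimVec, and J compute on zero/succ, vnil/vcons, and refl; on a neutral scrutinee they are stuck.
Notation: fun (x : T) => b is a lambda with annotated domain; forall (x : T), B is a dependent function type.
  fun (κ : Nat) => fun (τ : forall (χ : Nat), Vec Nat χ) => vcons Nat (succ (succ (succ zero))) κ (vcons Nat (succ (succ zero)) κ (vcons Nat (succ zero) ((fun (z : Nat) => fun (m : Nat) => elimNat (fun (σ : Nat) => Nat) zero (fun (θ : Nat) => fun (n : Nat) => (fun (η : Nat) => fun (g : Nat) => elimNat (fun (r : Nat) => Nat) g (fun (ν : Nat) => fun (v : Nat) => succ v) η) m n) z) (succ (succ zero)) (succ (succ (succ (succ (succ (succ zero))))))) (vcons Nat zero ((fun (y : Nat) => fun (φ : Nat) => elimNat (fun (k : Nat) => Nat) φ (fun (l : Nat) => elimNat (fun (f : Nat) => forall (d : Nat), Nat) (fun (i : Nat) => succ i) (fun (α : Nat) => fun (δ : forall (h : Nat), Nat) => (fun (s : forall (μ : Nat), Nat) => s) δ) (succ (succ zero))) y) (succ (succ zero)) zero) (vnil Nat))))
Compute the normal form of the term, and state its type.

normal form:
  fun (κ : Nat) => fun (τ : forall (χ : Nat), Vec Nat χ) => vcons Nat (succ (succ (succ zero))) κ (vcons Nat (succ (succ zero)) κ (vcons Nat (succ zero) (succ (succ (succ (succ (succ (succ (succ (succ (succ (succ (succ (succ zero)))))))))))) (vcons Nat zero (succ (succ zero)) (vnil Nat))))
type:
  forall (κ : Nat), forall (τ : forall (χ : Nat), Vec Nat χ), Vec Nat (succ (succ (succ (succ zero))))


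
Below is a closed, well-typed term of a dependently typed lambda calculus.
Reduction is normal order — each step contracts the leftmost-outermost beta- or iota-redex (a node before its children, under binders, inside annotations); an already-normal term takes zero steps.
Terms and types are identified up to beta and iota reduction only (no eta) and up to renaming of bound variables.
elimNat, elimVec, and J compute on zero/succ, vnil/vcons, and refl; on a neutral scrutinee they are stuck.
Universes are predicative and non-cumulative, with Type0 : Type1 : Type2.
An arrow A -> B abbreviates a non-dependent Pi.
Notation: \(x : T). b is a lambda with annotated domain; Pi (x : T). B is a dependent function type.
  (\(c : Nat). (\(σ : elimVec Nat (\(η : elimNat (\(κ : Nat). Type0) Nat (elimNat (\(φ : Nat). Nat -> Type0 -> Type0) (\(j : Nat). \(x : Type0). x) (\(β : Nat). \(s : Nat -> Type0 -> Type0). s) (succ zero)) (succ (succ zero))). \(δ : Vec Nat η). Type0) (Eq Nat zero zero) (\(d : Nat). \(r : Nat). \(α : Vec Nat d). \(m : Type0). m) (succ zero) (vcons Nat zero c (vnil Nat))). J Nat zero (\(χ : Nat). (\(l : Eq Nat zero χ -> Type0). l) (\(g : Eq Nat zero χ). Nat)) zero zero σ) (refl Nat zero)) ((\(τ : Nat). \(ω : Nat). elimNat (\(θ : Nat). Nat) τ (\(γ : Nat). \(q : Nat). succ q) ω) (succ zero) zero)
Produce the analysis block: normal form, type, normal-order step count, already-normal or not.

resulting normal form:
  zero
the term's type:
  Nat
steps to reach normal form (normal order): 3
term was already normal: no
first contracted redex: a beta-redex


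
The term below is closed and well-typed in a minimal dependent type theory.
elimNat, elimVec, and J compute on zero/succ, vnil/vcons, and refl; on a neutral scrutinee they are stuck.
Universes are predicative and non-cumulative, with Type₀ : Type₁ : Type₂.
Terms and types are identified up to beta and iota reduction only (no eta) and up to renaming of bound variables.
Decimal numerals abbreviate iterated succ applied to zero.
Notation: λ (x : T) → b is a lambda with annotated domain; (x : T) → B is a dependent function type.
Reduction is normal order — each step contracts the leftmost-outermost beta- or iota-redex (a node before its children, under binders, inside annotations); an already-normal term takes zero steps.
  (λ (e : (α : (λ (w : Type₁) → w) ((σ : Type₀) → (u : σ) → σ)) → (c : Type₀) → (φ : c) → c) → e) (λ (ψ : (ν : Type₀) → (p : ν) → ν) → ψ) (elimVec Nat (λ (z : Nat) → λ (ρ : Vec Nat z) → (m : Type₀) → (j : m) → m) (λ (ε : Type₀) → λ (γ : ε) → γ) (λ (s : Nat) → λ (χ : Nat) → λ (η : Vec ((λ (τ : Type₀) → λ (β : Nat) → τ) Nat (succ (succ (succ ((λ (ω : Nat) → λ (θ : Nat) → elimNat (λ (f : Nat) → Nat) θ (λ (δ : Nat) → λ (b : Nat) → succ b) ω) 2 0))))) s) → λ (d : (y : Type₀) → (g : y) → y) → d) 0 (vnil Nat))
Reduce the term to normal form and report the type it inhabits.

reduced normal form:
  λ (e : Type₀) → λ (α : e) → α
the term's type:
  (e : Type₀) → (α : e) → e
observation: 3 normal-order steps separate the term from its normal form.


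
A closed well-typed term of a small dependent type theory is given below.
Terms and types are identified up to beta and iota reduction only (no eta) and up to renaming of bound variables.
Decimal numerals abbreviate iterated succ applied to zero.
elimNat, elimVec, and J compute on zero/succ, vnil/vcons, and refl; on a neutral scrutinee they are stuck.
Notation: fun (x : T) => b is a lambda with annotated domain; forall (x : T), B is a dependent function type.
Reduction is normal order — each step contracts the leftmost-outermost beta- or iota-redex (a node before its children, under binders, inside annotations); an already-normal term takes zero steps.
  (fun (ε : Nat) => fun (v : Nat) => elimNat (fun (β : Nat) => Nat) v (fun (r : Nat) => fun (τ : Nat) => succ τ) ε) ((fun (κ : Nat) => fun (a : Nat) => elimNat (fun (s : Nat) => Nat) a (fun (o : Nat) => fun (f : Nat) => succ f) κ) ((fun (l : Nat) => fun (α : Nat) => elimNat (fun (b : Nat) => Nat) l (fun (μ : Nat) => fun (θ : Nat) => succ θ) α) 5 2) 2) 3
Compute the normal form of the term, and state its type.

normal form:
  12
the term's type:
  Nat


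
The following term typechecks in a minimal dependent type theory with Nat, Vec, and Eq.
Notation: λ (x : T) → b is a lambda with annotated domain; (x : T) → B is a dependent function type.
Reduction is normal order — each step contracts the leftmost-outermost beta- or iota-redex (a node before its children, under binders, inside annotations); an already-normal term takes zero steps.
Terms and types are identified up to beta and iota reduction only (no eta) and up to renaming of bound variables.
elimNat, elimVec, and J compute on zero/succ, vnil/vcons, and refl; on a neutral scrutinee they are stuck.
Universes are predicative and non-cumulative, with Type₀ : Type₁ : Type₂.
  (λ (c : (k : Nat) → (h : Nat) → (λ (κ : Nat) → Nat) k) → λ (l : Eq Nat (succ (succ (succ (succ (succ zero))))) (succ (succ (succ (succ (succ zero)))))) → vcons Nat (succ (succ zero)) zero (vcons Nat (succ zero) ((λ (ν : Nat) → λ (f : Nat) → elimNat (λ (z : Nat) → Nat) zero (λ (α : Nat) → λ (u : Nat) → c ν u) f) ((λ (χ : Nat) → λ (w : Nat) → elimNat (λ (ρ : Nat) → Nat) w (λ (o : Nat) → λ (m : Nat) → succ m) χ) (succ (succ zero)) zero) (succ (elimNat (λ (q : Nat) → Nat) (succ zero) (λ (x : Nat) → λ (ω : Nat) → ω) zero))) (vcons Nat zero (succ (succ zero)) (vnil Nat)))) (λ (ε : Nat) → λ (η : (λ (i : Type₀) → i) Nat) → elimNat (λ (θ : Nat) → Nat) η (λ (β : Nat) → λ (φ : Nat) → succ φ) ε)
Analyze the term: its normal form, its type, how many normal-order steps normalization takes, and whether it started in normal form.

reduced normal form:
  λ (c : Eq Nat (succ (succ (succ (succ (succ zero))))) (succ (succ (succ (succ (succ zero)))))) → vcons Nat (succ (succ zero)) zero (vcons Nat (succ zero) (succ (succ (succ (succ zero)))) (vcons Nat zero (succ (succ zero)) (vnil Nat)))
the term's type:
  (c : Eq Nat (succ (succ (succ (succ (succ zero))))) (succ (succ (succ (succ (succ zero)))))) → Vec Nat (succ (succ (succ zero)))
normal-order step count: 47
started in normal form: no
first contracted redex: a beta-redex
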